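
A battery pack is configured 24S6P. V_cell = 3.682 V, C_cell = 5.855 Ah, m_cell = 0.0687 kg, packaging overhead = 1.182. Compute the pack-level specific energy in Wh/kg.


Step 1: V_pack = 24 * 3.682 = 88.368 V
Step 2: C_pack = 6 * 5.855 = 35.13 Ah
Step 3: E_pack = V_pack * C_pack = 88.368 * 35.13 = 3104.4 Wh
Step 4: m_pack = 24 * 6 * 0.0687 * 1.182 = 11.693 kg
Step 5: ED = E_pack / m_pack = 3104.4 / 11.693 = 265.5 Wh/kg

265.5 Wh/kg


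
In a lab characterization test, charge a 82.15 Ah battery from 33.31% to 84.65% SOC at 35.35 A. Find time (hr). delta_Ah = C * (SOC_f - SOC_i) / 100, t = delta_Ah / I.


Step 1: dSOC = 84.65% - 33.31% = 51.34%
Step 2: delta_Ah = 82.15 * 51.34 / 100 = 42.176 Ah
Step 3: t = 42.176 / 35.35 = 1.193 hr

1.193 hr


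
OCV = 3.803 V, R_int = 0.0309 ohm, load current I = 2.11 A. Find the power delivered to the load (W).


Step 1: V_terminal = OCV - I*R = 3.803 - 2.11 * 0.0309 = 3.7378 V
Step 2: P_out = V_terminal * I = 3.7378 * 2.11 = 7.887 W

7.887 W


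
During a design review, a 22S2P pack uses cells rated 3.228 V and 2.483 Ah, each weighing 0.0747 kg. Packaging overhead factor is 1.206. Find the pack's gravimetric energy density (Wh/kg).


Step 1: V_pack = 22 * 3.228 = 71.016 V
Step 2: C_pack = 2 * 2.483 = 4.966 Ah
Step 3: E_pack = V_pack * C_pack = 71.016 * 4.966 = 352.67 Wh
Step 4: m_pack = 22 * 2 * 0.0747 * 1.206 = 3.9639 kg
Step 5: ED = E_pack / m_pack = 352.67 / 3.9639 = 88.97 Wh/kg

88.97 Wh/kg


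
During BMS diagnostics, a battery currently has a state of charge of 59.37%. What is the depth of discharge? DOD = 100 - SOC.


Complement of SOC: DOD = 100% - 59.37% = 40.63%

40.63%


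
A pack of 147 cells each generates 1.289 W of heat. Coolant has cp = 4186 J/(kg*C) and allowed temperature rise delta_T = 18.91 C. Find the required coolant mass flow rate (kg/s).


Step 1: Total heat Q = 147 * 1.289 W = 189.48 W
Step 2: denom = cp * dT = 4186 * 18.91 = 79157
Step 3: m_dot = 189.48 / 79157 = 0.002394 kg/s

0.002394 kg/s


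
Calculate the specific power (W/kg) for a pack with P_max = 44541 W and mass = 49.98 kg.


Specific power = 44541 W / 49.98 kg = 891.2 W/kg

891.2 W/kg


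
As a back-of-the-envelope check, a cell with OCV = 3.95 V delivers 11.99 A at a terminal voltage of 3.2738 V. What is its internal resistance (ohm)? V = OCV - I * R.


R = (OCV - V) / I = (3.95 - 3.2738) / 11.99 = 0.05640 ohm

0.05640 ohm


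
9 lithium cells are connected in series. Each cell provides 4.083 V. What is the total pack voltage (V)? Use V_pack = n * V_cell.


With 9 cells in series at 4.083 V each, V_pack = 36.747 V

36.747 V


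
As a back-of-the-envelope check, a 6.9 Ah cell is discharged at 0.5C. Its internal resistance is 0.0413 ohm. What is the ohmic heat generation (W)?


Step 1: I = C_rate * capacity = 0.5 * 6.9 = 3.45 A
Step 2: Q = I^2 * R = 3.45^2 * 0.0413 = 11.903 * 0.0413 = 0.4916 W

0.4916 W


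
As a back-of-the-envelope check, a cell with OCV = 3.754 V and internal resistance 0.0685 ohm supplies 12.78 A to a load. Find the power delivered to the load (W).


Step 1: V_terminal = OCV - I*R = 3.754 - 12.78 * 0.0685 = 2.8786 V
Step 2: P_out = V_terminal * I = 2.8786 * 12.78 = 36.79 W

36.79 W


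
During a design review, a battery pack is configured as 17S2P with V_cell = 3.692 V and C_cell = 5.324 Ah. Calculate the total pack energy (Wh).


V_pack = 17 * 3.692 = 62.764 V
C_pack = 2 * 5.324 = 10.648 Ah
E = V_pack * C_pack = 62.764 * 10.648 = 668.3 Wh

668.3 Wh


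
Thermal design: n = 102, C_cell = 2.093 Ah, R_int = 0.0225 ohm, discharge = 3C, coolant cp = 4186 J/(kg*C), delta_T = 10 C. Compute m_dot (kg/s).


Step 1: I = 3 * 2.093 = 6.279 A
Step 2: Q_cell = I^2 * R = 6.279^2 * 0.0225 = 0.88708 W
Step 3: Q_total = 102 * 0.88708 = 90.482 W
Step 4: m_dot = Q_total / (cp * dT) = 90.482 / (4186 * 10) = 0.002162 kg/s

0.002162 kg/s


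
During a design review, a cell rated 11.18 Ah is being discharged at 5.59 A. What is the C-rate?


C_rate = I / capacity = 5.59 / 11.18 = 0.5C

0.5C


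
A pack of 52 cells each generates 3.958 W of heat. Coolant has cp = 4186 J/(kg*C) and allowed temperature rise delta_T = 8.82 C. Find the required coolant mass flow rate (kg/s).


Q_total = 52 * 3.958 = 205.82 W
m_dot = Q_total / (cp * dT) = 205.82 / (4186 * 8.82) = 0.005575 kg/s

0.005575 kg/s


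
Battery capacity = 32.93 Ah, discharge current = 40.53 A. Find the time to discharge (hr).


Runtime = 32.93 Ah / 40.53 A = 0.8125 hr

0.8125 hr


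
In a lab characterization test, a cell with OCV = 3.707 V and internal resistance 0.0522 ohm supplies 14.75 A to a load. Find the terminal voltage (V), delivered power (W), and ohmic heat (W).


Step 1: V_terminal = OCV - I*R = 3.707 - 14.75 * 0.0522 = 2.9371 V
Step 2: P_out = V_terminal * I = 2.9371 * 14.75 = 43.32 W
Step 3: Q = I^2 * R = 14.75^2 * 0.0522 = 11.36 W

V=2.9371 V, P=43.32 W, Q=11.36 W


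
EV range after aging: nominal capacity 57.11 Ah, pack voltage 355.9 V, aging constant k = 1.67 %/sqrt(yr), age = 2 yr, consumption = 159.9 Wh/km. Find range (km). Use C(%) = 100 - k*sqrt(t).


Step 1: capacity retention = 100 - 1.67 * sqrt(2) = 100 - 1.67 * 1.4142 = 97.638%
Step 2: C_now = 57.11 * 97.638/100 = 55.761 Ah
Step 3: E_pack = V * C_now = 355.9 * 55.761 = 19845 Wh
Step 4: range = E_pack / consumption = 19845 / 159.9 = 124.1 km

124.1 km


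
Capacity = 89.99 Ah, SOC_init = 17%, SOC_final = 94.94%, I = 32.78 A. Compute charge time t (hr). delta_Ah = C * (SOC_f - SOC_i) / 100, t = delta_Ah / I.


delta_Ah = 89.99 * (94.94 - 17) / 100 = 70.138 Ah
t = delta_Ah / I = 70.138 / 32.78 = 2.140 hr

2.140 hr


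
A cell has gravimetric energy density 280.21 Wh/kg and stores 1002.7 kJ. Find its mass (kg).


Convert: E = 1002.7 kJ = 278.53 Wh
m = E / ED = 278.53 / 280.21 = 0.9940 kg

0.9940 kg


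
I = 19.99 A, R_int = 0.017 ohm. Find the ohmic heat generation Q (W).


Q = I^2 * R = 19.99^2 * 0.017 = 6.793 W

6.793 W


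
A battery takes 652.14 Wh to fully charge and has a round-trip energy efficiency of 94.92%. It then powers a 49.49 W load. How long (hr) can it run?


Step 1: E_discharge = eta/100 * E_charge = 94.92/100 * 652.14 = 619.01 Wh
Step 2: t = E_discharge / P = 619.01 / 49.49 = 12.51 hr

12.51 hr


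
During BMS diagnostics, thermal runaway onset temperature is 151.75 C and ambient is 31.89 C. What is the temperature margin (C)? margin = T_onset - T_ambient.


Safety margin = 151.75 C - 31.89 C = 119.86 C

119.86 C


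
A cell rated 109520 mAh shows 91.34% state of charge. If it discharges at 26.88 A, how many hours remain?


Convert: C_total = 109520 mAh = 109.52 Ah
Step 1: remaining = SOC/100 * C_total = 91.34/100 * 109.52 = 100.04 Ah
Step 2: t = remaining / I = 100.04 / 26.88 = 3.722 hr

3.722 hr


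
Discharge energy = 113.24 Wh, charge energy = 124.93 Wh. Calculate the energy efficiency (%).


eta_e = E_dis / E_chg * 100 = 113.24 / 124.93 * 100 = 90.64%

90.64%


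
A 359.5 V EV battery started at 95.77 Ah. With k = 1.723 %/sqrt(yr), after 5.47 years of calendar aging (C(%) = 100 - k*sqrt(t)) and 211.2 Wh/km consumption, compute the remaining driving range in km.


Step 1: capacity retention = 100 - 1.723 * sqrt(5.47) = 100 - 1.723 * 2.3388 = 95.97%
Step 2: C_now = 95.77 * 95.97/100 = 91.91 Ah
Step 3: E_pack = V * C_now = 359.5 * 91.91 = 33042 Wh
Step 4: range = E_pack / consumption = 33042 / 211.2 = 156.4 km

156.4 km


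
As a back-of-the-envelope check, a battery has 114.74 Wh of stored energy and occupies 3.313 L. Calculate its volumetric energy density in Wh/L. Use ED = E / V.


Volumetric ED = 114.74 Wh / 3.313 L = 34.63 Wh/L

34.63 Wh/L


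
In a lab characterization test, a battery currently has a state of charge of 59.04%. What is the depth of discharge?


Complement of SOC: DOD = 100% - 59.04% = 40.96%

40.96%


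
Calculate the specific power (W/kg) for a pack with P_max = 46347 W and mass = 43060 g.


Convert: m = 43060 g = 43.06 kg
SP = P / m = 46347 / 43.06 = 1076 W/kg

1076 W/kg


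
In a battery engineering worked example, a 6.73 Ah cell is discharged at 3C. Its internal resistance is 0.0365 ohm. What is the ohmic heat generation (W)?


Step 1: I = C_rate * capacity = 3 * 6.73 = 20.19 A
Step 2: Q = I^2 * R = 20.19^2 * 0.0365 = 407.64 * 0.0365 = 14.88 W

14.88 W


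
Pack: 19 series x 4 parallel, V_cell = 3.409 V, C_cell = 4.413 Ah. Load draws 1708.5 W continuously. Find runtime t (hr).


Step 1: E_pack = Ns * V_cell * Np * C_cell = 19 * 3.409 * 4 * 4.413 = 1143.3 Wh
Step 2: t = E_pack / P = 1143.3 / 1708.5 = 0.6692 hr

0.6692 hr


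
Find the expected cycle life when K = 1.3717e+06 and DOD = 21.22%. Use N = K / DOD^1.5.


Step 1: DOD^1.5 = 21.22^1.5 = 97.75
Step 2: N = 1.3717e+06 / 97.75 = 14030 cycles

14030 cycles


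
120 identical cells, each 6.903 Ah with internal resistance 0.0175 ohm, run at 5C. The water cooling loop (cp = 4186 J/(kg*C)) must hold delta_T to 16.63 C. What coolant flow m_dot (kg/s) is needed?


Step 1: I = 5 * 6.903 = 34.515 A
Step 2: Q_cell = I^2 * R = 34.515^2 * 0.0175 = 20.847 W
Step 3: Q_total = 120 * 20.847 = 2501.6 W
Step 4: m_dot = Q_total / (cp * dT) = 2501.6 / (4186 * 16.63) = 0.03594 kg/s

0.03594 kg/s


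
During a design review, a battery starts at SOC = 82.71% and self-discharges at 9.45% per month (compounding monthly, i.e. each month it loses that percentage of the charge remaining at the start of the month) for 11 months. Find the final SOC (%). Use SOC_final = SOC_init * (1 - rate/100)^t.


Monthly retention factor = 1 - 9.45/100 = 0.9055
Over 11 months: factor^11 = 0.33556
SOC_final = 82.71 * 0.33556 = 27.75%

27.75%


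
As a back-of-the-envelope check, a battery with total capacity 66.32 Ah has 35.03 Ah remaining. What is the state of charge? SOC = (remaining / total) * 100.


SOC = (remaining / total) * 100 = (35.03 / 66.32) * 100 = 52.82%

52.82%


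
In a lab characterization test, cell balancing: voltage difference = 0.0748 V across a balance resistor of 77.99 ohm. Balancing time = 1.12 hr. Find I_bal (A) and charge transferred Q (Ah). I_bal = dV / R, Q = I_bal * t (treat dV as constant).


First, Ohm's law: I_bal = 0.0748 V / 77.99 ohm = 9.5910e-04 A
Then Q = I * t = 9.5910e-04 A * 1.12 hr = 0.001074 Ah

I=9.5910e-04 A, Q=0.001074 Ah


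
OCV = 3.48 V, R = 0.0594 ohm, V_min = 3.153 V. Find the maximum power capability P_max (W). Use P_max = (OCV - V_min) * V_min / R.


dV = OCV - V_min = 0.327 V (so I_max = dV / R)
P_max = dV * V_min / R = 0.327 * 3.153 / 0.0594 = 17.36 W

17.36 W


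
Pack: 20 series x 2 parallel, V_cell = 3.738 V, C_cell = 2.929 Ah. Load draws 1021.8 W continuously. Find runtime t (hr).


Step 1: E_pack = Ns * V_cell * Np * C_cell = 20 * 3.738 * 2 * 2.929 = 437.94 Wh
Step 2: t = E_pack / P = 437.94 / 1021.8 = 0.4286 hr

0.4286 hr


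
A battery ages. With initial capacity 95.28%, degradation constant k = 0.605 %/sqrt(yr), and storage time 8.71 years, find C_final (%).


sqrt(t) = sqrt(8.71) = 2.9513
C_final = 95.28 - 0.605 * 2.9513 = 93.49%

93.49%


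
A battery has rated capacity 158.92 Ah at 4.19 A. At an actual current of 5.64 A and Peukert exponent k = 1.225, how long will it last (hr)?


t_rated = C / I_rated = 158.92 / 4.19 = 37.928 hr
(I_rated/I)^k = (0.74291)^1.225 = 0.69486
t = t_rated * (I_rated/I)^k = 37.928 * 0.69486 = 26.35 hr

26.35 hr


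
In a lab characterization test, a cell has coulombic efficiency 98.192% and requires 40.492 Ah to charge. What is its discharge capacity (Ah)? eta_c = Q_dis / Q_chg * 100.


Q_dis = eta/100 * Q_chg = 98.192/100 * 40.492 = 39.76 Ah

39.76 Ah


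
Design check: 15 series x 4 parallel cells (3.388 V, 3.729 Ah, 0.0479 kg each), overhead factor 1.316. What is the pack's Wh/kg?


Step 1: V_pack = 15 * 3.388 = 50.82 V
Step 2: C_pack = 4 * 3.729 = 14.916 Ah
Step 3: E_pack = V_pack * C_pack = 50.82 * 14.916 = 758.03 Wh
Step 4: m_pack = 15 * 4 * 0.0479 * 1.316 = 3.7822 kg
Step 5: ED = E_pack / m_pack = 758.03 / 3.7822 = 200.4 Wh/kg

200.4 Wh/kg


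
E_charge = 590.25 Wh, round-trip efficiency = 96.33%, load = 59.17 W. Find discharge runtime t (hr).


Step 1: E_discharge = eta/100 * E_charge = 96.33/100 * 590.25 = 568.59 Wh
Step 2: t = E_discharge / P = 568.59 / 59.17 = 9.609 hr

9.609 hr


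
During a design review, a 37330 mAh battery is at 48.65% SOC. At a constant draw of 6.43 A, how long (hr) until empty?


Convert: C_total = 37330 mAh = 37.33 Ah
Step 1: remaining = SOC/100 * C_total = 48.65/100 * 37.33 = 18.161 Ah
Step 2: t = remaining / I = 18.161 / 6.43 = 2.824 hr

2.824 hr


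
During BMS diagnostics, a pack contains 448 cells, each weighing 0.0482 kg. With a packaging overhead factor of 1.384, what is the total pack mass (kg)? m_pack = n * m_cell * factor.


Cell mass sum = 448 * 0.0482 = 21.594 kg
With overhead 1.384: m_pack = 21.594 * 1.384 = 29.89 kg

29.89 kg


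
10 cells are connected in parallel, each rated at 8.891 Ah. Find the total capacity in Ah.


C_total = 10 * 8.891 = 88.91 Ah

88.91 Ah


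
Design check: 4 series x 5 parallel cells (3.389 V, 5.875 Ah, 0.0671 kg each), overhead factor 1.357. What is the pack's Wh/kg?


Step 1: V_pack = 4 * 3.389 = 13.556 V
Step 2: C_pack = 5 * 5.875 = 29.375 Ah
Step 3: E_pack = V_pack * C_pack = 13.556 * 29.375 = 398.21 Wh
Step 4: m_pack = 4 * 5 * 0.0671 * 1.357 = 1.8211 kg
Step 5: ED = E_pack / m_pack = 398.21 / 1.8211 = 218.7 Wh/kg

218.7 Wh/kg


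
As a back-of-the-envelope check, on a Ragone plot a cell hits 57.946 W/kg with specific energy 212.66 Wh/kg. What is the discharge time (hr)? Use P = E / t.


t = E / P = 212.66 / 57.946 = 3.670 hr

3.670 hr


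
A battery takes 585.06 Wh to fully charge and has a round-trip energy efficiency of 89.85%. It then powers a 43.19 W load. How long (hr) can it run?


Step 1: E_discharge = eta/100 * E_charge = 89.85/100 * 585.06 = 525.68 Wh
Step 2: t = E_discharge / P = 525.68 / 43.19 = 12.17 hr

12.17 hr


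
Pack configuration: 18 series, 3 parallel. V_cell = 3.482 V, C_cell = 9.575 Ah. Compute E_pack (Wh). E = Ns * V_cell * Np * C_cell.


V_pack = 18 * 3.482 = 62.676 V
C_pack = 3 * 9.575 = 28.725 Ah
E = V_pack * C_pack = 62.676 * 28.725 = 1800 Wh

1800 Wh


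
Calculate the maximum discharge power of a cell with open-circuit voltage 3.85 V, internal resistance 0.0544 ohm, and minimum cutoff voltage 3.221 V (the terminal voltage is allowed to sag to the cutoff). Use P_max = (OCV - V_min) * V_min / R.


P_max = (OCV - V_min) * V_min / R = (3.85 - 3.221) * 3.221 / 0.0544 = 0.629 * 3.221 / 0.0544 = 37.24 W

37.24 W


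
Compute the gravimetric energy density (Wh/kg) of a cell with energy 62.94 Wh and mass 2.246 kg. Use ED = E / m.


Specific energy = 62.94 Wh / 2.246 kg = 28.02 Wh/kg

28.02 Wh/kg


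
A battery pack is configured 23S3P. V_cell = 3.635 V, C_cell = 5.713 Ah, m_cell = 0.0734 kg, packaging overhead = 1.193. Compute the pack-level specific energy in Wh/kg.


Step 1: V_pack = 23 * 3.635 = 83.605 V
Step 2: C_pack = 3 * 5.713 = 17.139 Ah
Step 3: E_pack = V_pack * C_pack = 83.605 * 17.139 = 1432.9 Wh
Step 4: m_pack = 23 * 3 * 0.0734 * 1.193 = 6.0421 kg
Step 5: ED = E_pack / m_pack = 1432.9 / 6.0421 = 237.2 Wh/kg

237.2 Wh/kg


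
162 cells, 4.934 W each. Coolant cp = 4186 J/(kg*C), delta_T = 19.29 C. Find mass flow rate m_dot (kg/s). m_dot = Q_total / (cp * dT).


Step 1: Total heat Q = 162 * 4.934 W = 799.31 W
Step 2: denom = cp * dT = 4186 * 19.29 = 80748
Step 3: m_dot = 799.31 / 80748 = 0.009899 kg/s

0.009899 kg/s


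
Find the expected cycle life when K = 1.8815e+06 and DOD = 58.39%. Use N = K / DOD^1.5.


DOD^1.5 = 446.18
N = K / DOD^1.5 = 1.8815e+06 / 446.18 = 4217

4217 cycles


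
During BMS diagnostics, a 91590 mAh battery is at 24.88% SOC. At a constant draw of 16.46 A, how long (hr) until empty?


Convert: C_total = 91590 mAh = 91.59 Ah
Step 1: remaining = SOC/100 * C_total = 24.88/100 * 91.59 = 22.788 Ah
Step 2: t = remaining / I = 22.788 / 16.46 = 1.384 hr

1.384 hr


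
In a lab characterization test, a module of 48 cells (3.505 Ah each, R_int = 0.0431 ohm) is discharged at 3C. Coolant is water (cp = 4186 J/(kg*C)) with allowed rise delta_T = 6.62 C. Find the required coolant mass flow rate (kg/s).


Step 1: I = 3 * 3.505 = 10.515 A
Step 2: Q_cell = I^2 * R = 10.515^2 * 0.0431 = 4.7654 W
Step 3: Q_total = 48 * 4.7654 = 228.74 W
Step 4: m_dot = Q_total / (cp * dT) = 228.74 / (4186 * 6.62) = 0.008254 kg/s

0.008254 kg/s


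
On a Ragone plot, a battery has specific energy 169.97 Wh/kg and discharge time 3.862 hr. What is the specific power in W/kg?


Specific power = 169.97 Wh/kg / 3.862 hr = 44.01 W/kg

44.01 W/kg


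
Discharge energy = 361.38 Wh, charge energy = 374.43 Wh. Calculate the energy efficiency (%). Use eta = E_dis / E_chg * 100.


Round-trip efficiency = 361.38/374.43 * 100% = 96.51%

96.51%


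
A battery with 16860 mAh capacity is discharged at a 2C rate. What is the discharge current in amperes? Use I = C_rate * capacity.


Convert: capacity = 16860 mAh = 16.86 Ah
I = C_rate * capacity = 2 * 16.86 = 33.72 A

33.72 A


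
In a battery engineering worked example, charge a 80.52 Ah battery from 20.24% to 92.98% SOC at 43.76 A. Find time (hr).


delta_Ah = 80.52 * (92.98 - 20.24) / 100 = 58.57 Ah
t = delta_Ah / I = 58.57 / 43.76 = 1.338 hr

1.338 hr


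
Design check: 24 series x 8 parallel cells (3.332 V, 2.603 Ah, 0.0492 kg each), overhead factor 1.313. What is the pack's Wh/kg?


Step 1: V_pack = 24 * 3.332 = 79.968 V
Step 2: C_pack = 8 * 2.603 = 20.824 Ah
Step 3: E_pack = V_pack * C_pack = 79.968 * 20.824 = 1665.3 Wh
Step 4: m_pack = 24 * 8 * 0.0492 * 1.313 = 12.403 kg
Step 5: ED = E_pack / m_pack = 1665.3 / 12.403 = 134.3 Wh/kg

134.3 Wh/kg


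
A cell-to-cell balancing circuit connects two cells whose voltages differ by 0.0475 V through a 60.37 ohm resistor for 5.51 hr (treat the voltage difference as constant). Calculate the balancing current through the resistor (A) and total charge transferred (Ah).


First, Ohm's law: I_bal = 0.0475 V / 60.37 ohm = 7.8681e-04 A
Then Q = I * t = 7.8681e-04 A * 5.51 hr = 0.004335 Ah

I=7.8681e-04 A, Q=0.004335 Ah


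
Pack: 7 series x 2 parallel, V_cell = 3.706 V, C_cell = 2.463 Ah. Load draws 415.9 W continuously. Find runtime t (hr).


Step 1: E_pack = Ns * V_cell * Np * C_cell = 7 * 3.706 * 2 * 2.463 = 127.79 Wh
Step 2: t = E_pack / P = 127.79 / 415.9 = 0.3073 hr

0.3073 hr


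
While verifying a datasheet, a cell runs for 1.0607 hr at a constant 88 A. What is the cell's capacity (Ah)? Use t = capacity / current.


C = I * t = 88 * 1.0607 = 93.34 Ah

93.34 Ah


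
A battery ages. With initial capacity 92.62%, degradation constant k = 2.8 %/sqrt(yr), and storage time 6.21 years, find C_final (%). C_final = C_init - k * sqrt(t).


Step 1: sqrt(6.21 yr) = 2.492
Step 2: drop = 2.8 * 2.492 = 6.9776
Step 3: C_final = 92.62 - 6.9776 = 85.64%

85.64%


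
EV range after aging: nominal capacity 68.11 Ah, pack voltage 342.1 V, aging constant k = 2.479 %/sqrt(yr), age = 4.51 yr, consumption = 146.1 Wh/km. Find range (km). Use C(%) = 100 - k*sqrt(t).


Step 1: capacity retention = 100 - 2.479 * sqrt(4.51) = 100 - 2.479 * 2.1237 = 94.735%
Step 2: C_now = 68.11 * 94.735/100 = 64.524 Ah
Step 3: E_pack = V * C_now = 342.1 * 64.524 = 22074 Wh
Step 4: range = E_pack / consumption = 22074 / 146.1 = 151.1 km

151.1 km


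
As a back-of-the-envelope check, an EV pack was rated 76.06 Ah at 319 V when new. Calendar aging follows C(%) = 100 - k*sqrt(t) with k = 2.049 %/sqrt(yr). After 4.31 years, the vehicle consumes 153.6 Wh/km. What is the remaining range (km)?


Step 1: capacity retention = 100 - 2.049 * sqrt(4.31) = 100 - 2.049 * 2.0761 = 95.746%
Step 2: C_now = 76.06 * 95.746/100 = 72.824 Ah
Step 3: E_pack = V * C_now = 319 * 72.824 = 23231 Wh
Step 4: range = E_pack / consumption = 23231 / 153.6 = 151.2 km

151.2 km


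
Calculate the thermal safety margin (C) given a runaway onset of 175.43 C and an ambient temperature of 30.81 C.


margin = T_onset - T_ambient = 175.43 - 30.81 = 144.62 C

144.62 C


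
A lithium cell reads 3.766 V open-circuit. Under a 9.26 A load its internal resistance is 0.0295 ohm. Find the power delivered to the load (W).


Step 1: V_terminal = OCV - I*R = 3.766 - 9.26 * 0.0295 = 3.4928 V
Step 2: P_out = V_terminal * I = 3.4928 * 9.26 = 32.34 W

32.34 W


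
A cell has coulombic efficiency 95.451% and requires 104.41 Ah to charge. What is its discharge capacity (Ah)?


Q_dis = eta/100 * Q_chg = 95.451/100 * 104.41 = 99.66 Ah

99.66 Ah


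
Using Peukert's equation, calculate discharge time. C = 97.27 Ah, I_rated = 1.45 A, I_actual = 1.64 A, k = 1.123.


t_rated = C / I_rated = 97.27 / 1.45 = 67.083 hr
(I_rated/I)^k = (0.88415)^1.123 = 0.87086
t = t_rated * (I_rated/I)^k = 67.083 * 0.87086 = 58.42 hr

58.42 hr


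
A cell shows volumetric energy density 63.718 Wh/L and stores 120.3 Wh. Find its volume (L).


V = E / ED = 120.3 / 63.718 = 1.888 L

1.888 L


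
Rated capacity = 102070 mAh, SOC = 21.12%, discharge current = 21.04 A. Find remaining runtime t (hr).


Convert: C_total = 102070 mAh = 102.07 Ah
Step 1: remaining = SOC/100 * C_total = 21.12/100 * 102.07 = 21.557 Ah
Step 2: t = remaining / I = 21.557 / 21.04 = 1.025 hr

1.025 hr


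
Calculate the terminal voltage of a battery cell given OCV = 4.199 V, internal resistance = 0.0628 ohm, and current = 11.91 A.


V = OCV - I*R = 4.199 - 11.91 * 0.0628 = 3.451 V

3.451 V


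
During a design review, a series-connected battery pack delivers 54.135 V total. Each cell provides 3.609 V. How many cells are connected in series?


n = V_pack / V_cell = 54.135 / 3.609 = 15

15


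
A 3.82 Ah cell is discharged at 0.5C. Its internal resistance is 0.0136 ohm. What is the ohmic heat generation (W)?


Step 1: I = C_rate * capacity = 0.5 * 3.82 = 1.91 A
Step 2: Q = I^2 * R = 1.91^2 * 0.0136 = 3.6481 * 0.0136 = 0.04961 W

0.04961 W


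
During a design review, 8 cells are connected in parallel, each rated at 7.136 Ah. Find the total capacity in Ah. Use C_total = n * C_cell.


Parallel capacities add: 8 * 7.136 Ah = 57.088 Ah

57.088 Ah


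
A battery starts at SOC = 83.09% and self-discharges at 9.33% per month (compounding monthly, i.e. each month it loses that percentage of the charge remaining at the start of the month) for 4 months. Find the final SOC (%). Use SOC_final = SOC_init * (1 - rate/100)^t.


Monthly retention factor = 1 - 9.33/100 = 0.9067
Over 4 months: factor^4 = 0.67586
SOC_final = 83.09 * 0.67586 = 56.16%

56.16%


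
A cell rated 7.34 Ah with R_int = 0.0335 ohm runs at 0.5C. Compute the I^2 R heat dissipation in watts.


Step 1: I = C_rate * capacity = 0.5 * 7.34 = 3.67 A
Step 2: Q = I^2 * R = 3.67^2 * 0.0335 = 13.469 * 0.0335 = 0.4512 W

0.4512 W


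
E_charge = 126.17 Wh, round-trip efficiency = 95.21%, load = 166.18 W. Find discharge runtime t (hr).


Step 1: E_discharge = eta/100 * E_charge = 95.21/100 * 126.17 = 120.13 Wh
Step 2: t = E_discharge / P = 120.13 / 166.18 = 0.7229 hr

0.7229 hr


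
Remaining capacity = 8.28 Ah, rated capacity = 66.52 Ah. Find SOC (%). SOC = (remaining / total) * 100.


SOC = (remaining / total) * 100 = (8.28 / 66.52) * 100 = 12.45%

12.45%


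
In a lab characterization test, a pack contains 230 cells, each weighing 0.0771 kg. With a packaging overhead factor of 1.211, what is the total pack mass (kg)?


Cell mass sum = 230 * 0.0771 = 17.733 kg
With overhead 1.211: m_pack = 17.733 * 1.211 = 21.47 kg

21.47 kg


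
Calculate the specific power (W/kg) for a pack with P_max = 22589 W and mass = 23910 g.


Convert: m = 23910 g = 23.91 kg
Specific power = 22589 W / 23.91 kg = 944.8 W/kg

944.8 W/kg


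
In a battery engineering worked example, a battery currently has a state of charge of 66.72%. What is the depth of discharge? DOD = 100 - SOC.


DOD = 100 - SOC = 100 - 66.72 = 33.28%

33.28%


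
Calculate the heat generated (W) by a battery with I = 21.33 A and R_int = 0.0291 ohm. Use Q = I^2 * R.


I^2 = 454.97
Q = 454.97 * 0.0291 = 13.24 W

13.24 W


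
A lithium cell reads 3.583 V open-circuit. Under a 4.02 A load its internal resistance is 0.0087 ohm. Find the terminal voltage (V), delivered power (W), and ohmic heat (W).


Step 1: V_terminal = OCV - I*R = 3.583 - 4.02 * 0.0087 = 3.548 V
Step 2: P_out = V_terminal * I = 3.548 * 4.02 = 14.26 W
Step 3: Q = I^2 * R = 4.02^2 * 0.0087 = 0.1406 W

V=3.548 V, P=14.26 W, Q=0.1406 W


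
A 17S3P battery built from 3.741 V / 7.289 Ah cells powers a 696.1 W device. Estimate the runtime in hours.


Step 1: E_pack = Ns * V_cell * Np * C_cell = 17 * 3.741 * 3 * 7.289 = 1390.7 Wh
Step 2: t = E_pack / P = 1390.7 / 696.1 = 1.998 hr

1.998 hr


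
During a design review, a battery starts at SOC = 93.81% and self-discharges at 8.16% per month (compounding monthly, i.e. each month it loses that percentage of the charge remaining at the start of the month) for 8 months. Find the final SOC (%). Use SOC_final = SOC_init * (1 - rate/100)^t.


decay = (1 - 8.16/100)^8 = 0.50612
SOC_final = 93.81 * 0.50612 = 47.48%

47.48%


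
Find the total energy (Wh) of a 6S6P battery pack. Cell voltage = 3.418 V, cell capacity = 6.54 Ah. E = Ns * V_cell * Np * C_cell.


E = Ns * Vcell * Np * Ccell = 6 * 3.418 * 6 * 6.54 = 804.7 Wh

804.7 Wh


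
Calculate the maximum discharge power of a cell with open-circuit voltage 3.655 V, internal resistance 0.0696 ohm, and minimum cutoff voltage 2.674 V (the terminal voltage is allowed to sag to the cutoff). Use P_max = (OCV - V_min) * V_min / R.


P_max = (OCV - V_min) * V_min / R = (3.655 - 2.674) * 2.674 / 0.0696 = 0.981 * 2.674 / 0.0696 = 37.69 W

37.69 W


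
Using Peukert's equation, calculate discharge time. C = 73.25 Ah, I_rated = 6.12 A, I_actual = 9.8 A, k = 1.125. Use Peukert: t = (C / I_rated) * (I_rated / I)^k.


Step 1: t_rated = C / I_rated = 73.25 / 6.12 = 11.969 hr
Step 2: ratio = 6.12 / 9.8 = 0.62449
Step 3: ratio^k = 0.62449^1.125 = 0.5888
Step 4: t = t_rated * ratio^k = 11.969 * 0.5888 = 7.047 hr

7.047 hr


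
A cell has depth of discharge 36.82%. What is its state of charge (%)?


SOC = 100 - DOD = 100 - 36.82 = 63.18%

63.18%


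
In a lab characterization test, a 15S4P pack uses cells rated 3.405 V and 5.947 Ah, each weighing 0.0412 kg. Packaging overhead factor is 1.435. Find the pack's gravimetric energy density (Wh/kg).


Step 1: V_pack = 15 * 3.405 = 51.075 V
Step 2: C_pack = 4 * 5.947 = 23.788 Ah
Step 3: E_pack = V_pack * C_pack = 51.075 * 23.788 = 1215 Wh
Step 4: m_pack = 15 * 4 * 0.0412 * 1.435 = 3.5473 kg
Step 5: ED = E_pack / m_pack = 1215 / 3.5473 = 342.5 Wh/kg

342.5 Wh/kg


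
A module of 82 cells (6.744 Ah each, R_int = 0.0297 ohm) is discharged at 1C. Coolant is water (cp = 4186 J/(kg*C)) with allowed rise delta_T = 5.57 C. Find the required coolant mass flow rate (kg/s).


Step 1: I = 1 * 6.744 = 6.744 A
Step 2: Q_cell = I^2 * R = 6.744^2 * 0.0297 = 1.3508 W
Step 3: Q_total = 82 * 1.3508 = 110.77 W
Step 4: m_dot = Q_total / (cp * dT) = 110.77 / (4186 * 5.57) = 0.004751 kg/s

0.004751 kg/s


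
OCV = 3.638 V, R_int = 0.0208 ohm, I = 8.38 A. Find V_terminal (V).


IR drop = 8.38 * 0.0208 = 0.1743 V
V = 3.638 - 0.1743 = 3.464 V

3.464 V


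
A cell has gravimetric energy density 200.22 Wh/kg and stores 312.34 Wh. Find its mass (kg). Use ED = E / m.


m = E / ED = 312.34 / 200.22 = 1.560 kg

1.560 kg


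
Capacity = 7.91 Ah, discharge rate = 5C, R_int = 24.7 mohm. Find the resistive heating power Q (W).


Convert: R = 24.7 mohm = 0.0247 ohm
Step 1: I = C_rate * capacity = 5 * 7.91 = 39.55 A
Step 2: Q = I^2 * R = 39.55^2 * 0.0247 = 1564.2 * 0.0247 = 38.64 W

38.64 W


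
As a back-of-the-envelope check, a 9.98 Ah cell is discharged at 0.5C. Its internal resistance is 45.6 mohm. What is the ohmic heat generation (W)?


Convert: R = 45.6 mohm = 0.0456 ohm
Step 1: I = C_rate * capacity = 0.5 * 9.98 = 4.99 A
Step 2: Q = I^2 * R = 4.99^2 * 0.0456 = 24.9 * 0.0456 = 1.135 W

1.135 W


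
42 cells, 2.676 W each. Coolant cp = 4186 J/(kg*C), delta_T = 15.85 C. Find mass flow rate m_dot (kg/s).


Step 1: Total heat Q = 42 * 2.676 W = 112.39 W
Step 2: denom = cp * dT = 4186 * 15.85 = 66348
Step 3: m_dot = 112.39 / 66348 = 0.001694 kg/s

0.001694 kg/s


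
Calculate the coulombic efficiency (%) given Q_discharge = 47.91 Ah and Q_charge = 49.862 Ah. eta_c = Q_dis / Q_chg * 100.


Coulombic efficiency = 47.91/49.862 * 100% = 96.09%

96.09%


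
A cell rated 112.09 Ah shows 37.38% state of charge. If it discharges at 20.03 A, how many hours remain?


Step 1: remaining = SOC/100 * C_total = 37.38/100 * 112.09 = 41.899 Ah
Step 2: t = remaining / I = 41.899 / 20.03 = 2.092 hr

2.092 hr


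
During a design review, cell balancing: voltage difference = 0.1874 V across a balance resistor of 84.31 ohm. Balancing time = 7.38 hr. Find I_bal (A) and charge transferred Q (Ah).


First, Ohm's law: I_bal = 0.1874 V / 84.31 ohm = 0.0022227 A
Then Q = I * t = 0.0022227 A * 7.38 hr = 0.01640 Ah

I=0.0022227 A, Q=0.01640 Ah


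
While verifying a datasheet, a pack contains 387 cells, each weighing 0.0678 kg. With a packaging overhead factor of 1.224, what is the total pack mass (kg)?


Cell mass sum = 387 * 0.0678 = 26.239 kg
With overhead 1.224: m_pack = 26.239 * 1.224 = 32.12 kg

32.12 kg


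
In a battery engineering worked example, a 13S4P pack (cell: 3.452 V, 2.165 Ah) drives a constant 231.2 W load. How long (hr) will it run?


Step 1: E_pack = Ns * V_cell * Np * C_cell = 13 * 3.452 * 4 * 2.165 = 388.63 Wh
Step 2: t = E_pack / P = 388.63 / 231.2 = 1.681 hr

1.681 hr


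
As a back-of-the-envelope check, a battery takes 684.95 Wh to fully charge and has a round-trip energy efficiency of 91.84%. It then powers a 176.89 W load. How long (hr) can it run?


Step 1: E_discharge = eta/100 * E_charge = 91.84/100 * 684.95 = 629.06 Wh
Step 2: t = E_discharge / P = 629.06 / 176.89 = 3.556 hr

3.556 hr


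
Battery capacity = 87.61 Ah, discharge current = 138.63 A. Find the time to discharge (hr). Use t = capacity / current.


t = capacity / current = 87.61 / 138.63 = 0.6320 hr

0.6320 hr


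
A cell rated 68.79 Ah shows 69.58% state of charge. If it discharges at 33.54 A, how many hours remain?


Step 1: remaining = SOC/100 * C_total = 69.58/100 * 68.79 = 47.864 Ah
Step 2: t = remaining / I = 47.864 / 33.54 = 1.427 hr

1.427 hr


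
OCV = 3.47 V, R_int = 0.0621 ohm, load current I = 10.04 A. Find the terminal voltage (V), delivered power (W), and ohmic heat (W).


Step 1: V_terminal = OCV - I*R = 3.47 - 10.04 * 0.0621 = 2.8465 V
Step 2: P_out = V_terminal * I = 2.8465 * 10.04 = 28.58 W
Step 3: Q = I^2 * R = 10.04^2 * 0.0621 = 6.260 W

V=2.8465 V, P=28.58 W, Q=6.260 W


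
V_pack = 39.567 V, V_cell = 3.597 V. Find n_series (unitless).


n = V_pack / V_cell = 39.567 / 3.597 = 11

11


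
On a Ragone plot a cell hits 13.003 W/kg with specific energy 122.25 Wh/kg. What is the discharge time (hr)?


t = E / P = 122.25 / 13.003 = 9.402 hr

9.402 hr


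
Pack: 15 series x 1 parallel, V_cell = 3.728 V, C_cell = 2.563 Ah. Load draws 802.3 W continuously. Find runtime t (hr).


Step 1: E_pack = Ns * V_cell * Np * C_cell = 15 * 3.728 * 1 * 2.563 = 143.32 Wh
Step 2: t = E_pack / P = 143.32 / 802.3 = 0.1786 hr

0.1786 hr


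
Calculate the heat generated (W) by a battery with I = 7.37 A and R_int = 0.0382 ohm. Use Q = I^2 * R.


I^2 = 54.317
Q = 54.317 * 0.0382 = 2.075 W

2.075 W


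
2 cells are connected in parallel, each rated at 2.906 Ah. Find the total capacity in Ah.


Parallel capacities add: 2 * 2.906 Ah = 5.812 Ah

5.812 Ah


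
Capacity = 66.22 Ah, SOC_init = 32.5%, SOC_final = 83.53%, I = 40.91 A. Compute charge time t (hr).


Step 1: dSOC = 83.53% - 32.5% = 51.03%
Step 2: delta_Ah = 66.22 * 51.03 / 100 = 33.792 Ah
Step 3: t = 33.792 / 40.91 = 0.8260 hr

0.8260 hr


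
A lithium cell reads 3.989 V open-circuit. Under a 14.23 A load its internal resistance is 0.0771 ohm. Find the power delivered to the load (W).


Step 1: V_terminal = OCV - I*R = 3.989 - 14.23 * 0.0771 = 2.8919 V
Step 2: P_out = V_terminal * I = 2.8919 * 14.23 = 41.15 W

41.15 W


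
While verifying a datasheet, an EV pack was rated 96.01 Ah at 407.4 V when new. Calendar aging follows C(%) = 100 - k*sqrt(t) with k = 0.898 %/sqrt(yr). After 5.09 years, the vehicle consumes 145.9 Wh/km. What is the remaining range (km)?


Step 1: capacity retention = 100 - 0.898 * sqrt(5.09) = 100 - 0.898 * 2.2561 = 97.974%
Step 2: C_now = 96.01 * 97.974/100 = 94.065 Ah
Step 3: E_pack = V * C_now = 407.4 * 94.065 = 38322 Wh
Step 4: range = E_pack / consumption = 38322 / 145.9 = 262.7 km

262.7 km


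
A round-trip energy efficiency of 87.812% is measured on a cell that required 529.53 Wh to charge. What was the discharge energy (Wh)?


E_dis = eta/100 * E_chg = 87.812/100 * 529.53 = 465.0 Wh

465.0 Wh


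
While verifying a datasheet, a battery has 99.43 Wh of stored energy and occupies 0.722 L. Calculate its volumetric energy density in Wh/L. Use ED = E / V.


Volumetric ED = 99.43 Wh / 0.722 L = 137.7 Wh/L

137.7 Wh/L


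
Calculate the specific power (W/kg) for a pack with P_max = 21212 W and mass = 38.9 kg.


SP = P / m = 21212 / 38.9 = 545.3 W/kg

545.3 W/kg


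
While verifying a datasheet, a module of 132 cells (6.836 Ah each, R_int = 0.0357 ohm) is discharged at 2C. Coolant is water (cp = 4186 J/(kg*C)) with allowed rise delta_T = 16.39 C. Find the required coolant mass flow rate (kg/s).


Step 1: I = 2 * 6.836 = 13.672 A
Step 2: Q_cell = I^2 * R = 13.672^2 * 0.0357 = 6.6732 W
Step 3: Q_total = 132 * 6.6732 = 880.86 W
Step 4: m_dot = Q_total / (cp * dT) = 880.86 / (4186 * 16.39) = 0.01284 kg/s

0.01284 kg/s


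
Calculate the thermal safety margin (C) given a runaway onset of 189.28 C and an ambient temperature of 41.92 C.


margin = T_onset - T_ambient = 189.28 - 41.92 = 147.36 C

147.36 C


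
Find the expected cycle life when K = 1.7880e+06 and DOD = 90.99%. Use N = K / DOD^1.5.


Step 1: DOD^1.5 = 90.99^1.5 = 867.94
Step 2: N = 1.7880e+06 / 867.94 = 2060 cycles

2060 cycles


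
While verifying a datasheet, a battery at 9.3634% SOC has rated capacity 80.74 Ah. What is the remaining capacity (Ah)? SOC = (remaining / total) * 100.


remaining = SOC / 100 * total = 9.3634 / 100 * 80.74 = 7.560 Ah

7.560 Ah


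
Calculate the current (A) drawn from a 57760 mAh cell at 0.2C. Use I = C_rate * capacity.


Convert: capacity = 57760 mAh = 57.76 Ah
At 0.2C: I = 0.2 * 57.76 Ah = 11.552 A

11.552 A


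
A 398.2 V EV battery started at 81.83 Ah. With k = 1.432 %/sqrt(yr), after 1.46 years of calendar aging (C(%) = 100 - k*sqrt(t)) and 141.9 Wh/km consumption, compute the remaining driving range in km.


Step 1: capacity retention = 100 - 1.432 * sqrt(1.46) = 100 - 1.432 * 1.2083 = 98.27%
Step 2: C_now = 81.83 * 98.27/100 = 80.414 Ah
Step 3: E_pack = V * C_now = 398.2 * 80.414 = 32021 Wh
Step 4: range = E_pack / consumption = 32021 / 141.9 = 225.7 km

225.7 km


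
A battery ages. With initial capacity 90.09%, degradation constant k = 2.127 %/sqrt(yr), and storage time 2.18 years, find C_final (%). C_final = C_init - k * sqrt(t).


Step 1: sqrt(2.18 yr) = 1.4765
Step 2: drop = 2.127 * 1.4765 = 3.1405
Step 3: C_final = 90.09 - 3.1405 = 86.95%

86.95%


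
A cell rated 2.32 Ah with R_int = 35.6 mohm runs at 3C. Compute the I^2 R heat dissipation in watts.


Convert: R = 35.6 mohm = 0.0356 ohm
Step 1: I = C_rate * capacity = 3 * 2.32 = 6.96 A
Step 2: Q = I^2 * R = 6.96^2 * 0.0356 = 48.442 * 0.0356 = 1.725 W

1.725 W


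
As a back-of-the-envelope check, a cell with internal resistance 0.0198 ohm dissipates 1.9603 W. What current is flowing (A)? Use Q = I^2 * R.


I = sqrt(Q / R) = sqrt(1.9603 / 0.0198) = sqrt(99.005) = 9.950 A

9.950 A


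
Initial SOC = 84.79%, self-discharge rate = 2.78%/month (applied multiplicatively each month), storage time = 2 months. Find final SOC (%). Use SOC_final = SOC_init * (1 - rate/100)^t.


decay = (1 - 2.78/100)^2 = 0.94517
SOC_final = 84.79 * 0.94517 = 80.14%

80.14%


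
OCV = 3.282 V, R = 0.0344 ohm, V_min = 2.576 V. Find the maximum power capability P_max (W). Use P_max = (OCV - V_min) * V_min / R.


P_max = (OCV - V_min) * V_min / R = (3.282 - 2.576) * 2.576 / 0.0344 = 0.706 * 2.576 / 0.0344 = 52.87 W

52.87 W


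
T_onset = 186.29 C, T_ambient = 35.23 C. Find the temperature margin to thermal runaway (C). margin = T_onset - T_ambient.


margin = T_onset - T_ambient = 186.29 - 35.23 = 151.06 C

151.06 C


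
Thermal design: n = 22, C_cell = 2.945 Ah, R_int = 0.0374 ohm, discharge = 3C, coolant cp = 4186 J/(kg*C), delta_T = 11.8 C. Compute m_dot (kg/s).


Step 1: I = 3 * 2.945 = 8.835 A
Step 2: Q_cell = I^2 * R = 8.835^2 * 0.0374 = 2.9193 W
Step 3: Q_total = 22 * 2.9193 = 64.225 W
Step 4: m_dot = Q_total / (cp * dT) = 64.225 / (4186 * 11.8) = 0.001300 kg/s

0.001300 kg/s


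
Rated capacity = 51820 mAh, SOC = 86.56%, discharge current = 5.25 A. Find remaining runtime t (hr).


Convert: C_total = 51820 mAh = 51.82 Ah
Step 1: remaining = SOC/100 * C_total = 86.56/100 * 51.82 = 44.855 Ah
Step 2: t = remaining / I = 44.855 / 5.25 = 8.544 hr

8.544 hr


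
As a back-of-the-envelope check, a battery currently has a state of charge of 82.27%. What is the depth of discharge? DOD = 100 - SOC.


Complement of SOC: DOD = 100% - 82.27% = 17.73%

17.73%


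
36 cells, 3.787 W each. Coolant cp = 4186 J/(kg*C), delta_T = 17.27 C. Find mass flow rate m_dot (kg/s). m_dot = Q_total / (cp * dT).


Q_total = 36 * 3.787 = 136.33 W
m_dot = Q_total / (cp * dT) = 136.33 / (4186 * 17.27) = 0.001886 kg/s

0.001886 kg/s


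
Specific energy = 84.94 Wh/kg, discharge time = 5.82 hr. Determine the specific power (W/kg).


P_specific = E / t = 84.94 / 5.82 = 14.59 W/kg

14.59 W/kg


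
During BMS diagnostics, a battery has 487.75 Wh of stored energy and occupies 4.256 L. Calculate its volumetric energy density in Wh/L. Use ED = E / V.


Volumetric ED = 487.75 Wh / 4.256 L = 114.6 Wh/L

114.6 Wh/L


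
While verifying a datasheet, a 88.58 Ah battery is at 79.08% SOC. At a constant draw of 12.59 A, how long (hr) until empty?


Step 1: remaining = SOC/100 * C_total = 79.08/100 * 88.58 = 70.049 Ah
Step 2: t = remaining / I = 70.049 / 12.59 = 5.564 hr

5.564 hr


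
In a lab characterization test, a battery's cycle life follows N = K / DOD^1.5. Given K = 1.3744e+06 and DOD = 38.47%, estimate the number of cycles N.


DOD^1.5 = 238.61
N = K / DOD^1.5 = 1.3744e+06 / 238.61 = 5760

5760 cycles


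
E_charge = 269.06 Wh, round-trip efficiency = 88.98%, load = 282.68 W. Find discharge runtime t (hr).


Step 1: E_discharge = eta/100 * E_charge = 88.98/100 * 269.06 = 239.41 Wh
Step 2: t = E_discharge / P = 239.41 / 282.68 = 0.8469 hr

0.8469 hr


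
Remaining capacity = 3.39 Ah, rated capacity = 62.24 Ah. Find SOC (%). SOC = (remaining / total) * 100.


SOC = (remaining / total) * 100 = (3.39 / 62.24) * 100 = 5.447%

5.447%


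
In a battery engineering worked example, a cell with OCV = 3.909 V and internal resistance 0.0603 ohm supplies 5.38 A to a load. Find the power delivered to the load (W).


Step 1: V_terminal = OCV - I*R = 3.909 - 5.38 * 0.0603 = 3.5846 V
Step 2: P_out = V_terminal * I = 3.5846 * 5.38 = 19.29 W

19.29 W


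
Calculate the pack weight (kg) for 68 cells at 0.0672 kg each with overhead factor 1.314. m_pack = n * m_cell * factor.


Cell mass sum = 68 * 0.0672 = 4.5696 kg
With overhead 1.314: m_pack = 4.5696 * 1.314 = 6.004 kg

6.004 kg


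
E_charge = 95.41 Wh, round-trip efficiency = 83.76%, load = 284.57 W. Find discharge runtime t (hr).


Step 1: E_discharge = eta/100 * E_charge = 83.76/100 * 95.41 = 79.915 Wh
Step 2: t = E_discharge / P = 79.915 / 284.57 = 0.2808 hr

0.2808 hr
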